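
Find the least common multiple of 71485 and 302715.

4327916355

71485 = 5 · 17 · 29²; 302715 = 3² · 5 · 7 · 31²
max exponents: 3² · 5 · 7 · 17 · 29² · 31² = 4327916355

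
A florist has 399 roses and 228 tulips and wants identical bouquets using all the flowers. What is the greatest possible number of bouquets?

Euclid: 399 = 1·228 + 171; 228 = 1·171 + 57; 171 = 3·57 + 0. Last nonzero remainder: 57.

57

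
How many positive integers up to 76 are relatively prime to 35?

35 = 5·7. Inclusion–exclusion on these primes:
76 − ⌊76/5⌋ − ⌊76/7⌋ + ⌊76/35⌋ = 53

53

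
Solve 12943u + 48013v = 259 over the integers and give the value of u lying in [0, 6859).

6425

Reduce mod 48013: 12943u ≡ 259 (mod 48013). With g = gcd(12943, 48013) = 7 dividing 259, divide through: 1849u ≡ 37 (mod 6859).
Since gcd(1849, 6859) = 1, u ≡ 37·(1849)⁻¹ ≡ 6425 (mod 6859). Smallest non-negative: 6425.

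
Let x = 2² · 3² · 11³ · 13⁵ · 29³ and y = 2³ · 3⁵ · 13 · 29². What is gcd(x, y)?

min exponent per shared prime: 2² · 3² · 13 · 29² = 393588

393588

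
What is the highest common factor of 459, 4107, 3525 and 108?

3

459 = 3³ · 17; 4107 = 3 · 37²; 3525 = 3 · 5² · 47; 108 = 2² · 3³
gcd takes min exponent of each prime: 3 = 3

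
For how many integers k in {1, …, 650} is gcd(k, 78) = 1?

200

Prime factors of 78: 2, 3, 13. Count integers ≤ 650 divisible by none of them.
By inclusion–exclusion: 650 − ⌊650/2⌋ − ⌊650/3⌋ − ⌊650/13⌋ + ⌊650/6⌋ + ⌊650/26⌋ + ⌊650/39⌋ − ⌊650/78⌋ = 200.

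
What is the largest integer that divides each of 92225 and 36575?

175

92225 = 5² · 7 · 17 · 31
36575 = 5² · 7 · 11 · 19
Common: 5² · 7 = 175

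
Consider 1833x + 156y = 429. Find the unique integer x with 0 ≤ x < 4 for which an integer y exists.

gcd(1833, 156) = 39 (Euclid: 1833 = 11·156 + 117; 156 = 1·117 + 39; 117 = 3·39 + 0), and 39 | 429.
Extended Euclid: 1833·(-1) + 156·(12) = 39. Scale by 11: x₀ = -11.
General solution x = x₀ + 4t; reducing mod 4 gives x = 1 (and y = -9).

1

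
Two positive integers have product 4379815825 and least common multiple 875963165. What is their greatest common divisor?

From gcd × lcm = uv: gcd = 4379815825 / 875963165 = 5.

5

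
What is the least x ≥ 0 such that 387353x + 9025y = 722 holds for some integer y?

24

gcd(387353, 9025) = 361 (Euclid: 387353 = 42·9025 + 8303; 9025 = 1·8303 + 722; 8303 = 11·722 + 361; 722 = 2·361 + 0), and 361 | 722.
Extended Euclid: 387353·(12) + 9025·(-515) = 361. Scale by 2: x₀ = 24.
General solution x = x₀ + 25t; reducing mod 25 gives x = 24 (and y = -1030).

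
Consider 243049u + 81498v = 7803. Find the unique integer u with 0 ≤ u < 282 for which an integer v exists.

gcd(243049, 81498) = 289 (Euclid: 243049 = 2·81498 + 80053; 81498 = 1·80053 + 1445; 80053 = 55·1445 + 578; 1445 = 2·578 + 289; 578 = 2·289 + 0), and 289 | 7803.
Extended Euclid: 243049·(-113) + 81498·(337) = 289. Scale by 27: u₀ = -3051.
General solution u = u₀ + 282t; reducing mod 282 gives u = 51 (and v = -152).

51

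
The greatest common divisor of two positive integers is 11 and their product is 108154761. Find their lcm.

gcd·lcm = product, so lcm = 108154761/11 = 9832251.

9832251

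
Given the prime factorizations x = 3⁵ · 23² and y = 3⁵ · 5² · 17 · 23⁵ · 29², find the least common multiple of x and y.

559023904916325

max exponent per prime: 3⁵ · 5² · 17 · 23⁵ · 29² = 559023904916325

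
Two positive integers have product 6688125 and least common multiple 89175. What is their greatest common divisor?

75

From gcd × lcm = ab: gcd = 6688125 / 89175 = 75.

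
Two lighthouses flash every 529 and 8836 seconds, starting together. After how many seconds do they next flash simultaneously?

4674244

529 = 23²; 8836 = 2² · 47²
max exponents: 2² · 23² · 47² = 4674244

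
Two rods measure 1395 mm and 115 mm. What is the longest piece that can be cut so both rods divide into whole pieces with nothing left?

Euclid: 1395 = 12·115 + 15; 115 = 7·15 + 10; 15 = 1·10 + 5; 10 = 2·5 + 0. Last nonzero remainder: 5.

5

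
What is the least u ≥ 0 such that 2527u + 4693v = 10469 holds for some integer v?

gcd(2527, 4693) = 361 (Euclid: 4693 = 1·2527 + 2166; 2527 = 1·2166 + 361; 2166 = 6·361 + 0), and 361 | 10469.
Extended Euclid: 2527·(2) + 4693·(-1) = 361. Scale by 29: u₀ = 58.
General solution u = u₀ + 13t; reducing mod 13 gives u = 6 (and v = -1).

6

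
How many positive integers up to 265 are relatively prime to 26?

123

Prime factors of 26: 2, 13. Count integers ≤ 265 divisible by none of them.
By inclusion–exclusion: 265 − ⌊265/2⌋ − ⌊265/13⌋ + ⌊265/26⌋ = 123.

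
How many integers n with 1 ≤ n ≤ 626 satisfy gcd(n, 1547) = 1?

466

Prime factors of 1547: 7, 13, 17. Count integers ≤ 626 divisible by none of them.
By inclusion–exclusion: 626 − ⌊626/7⌋ − ⌊626/13⌋ − ⌊626/17⌋ + ⌊626/91⌋ + ⌊626/119⌋ + ⌊626/221⌋ − ⌊626/1547⌋ = 466.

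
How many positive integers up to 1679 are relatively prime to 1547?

1547 = 7·13·17. Inclusion–exclusion on these primes:
1679 − ⌊1679/7⌋ − ⌊1679/13⌋ − ⌊1679/17⌋ + ⌊1679/91⌋ + ⌊1679/119⌋ + ⌊1679/221⌋ − ⌊1679/1547⌋ = 1251

1251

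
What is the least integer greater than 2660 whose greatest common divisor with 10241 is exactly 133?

3059

10241 = 133·77. Any a with gcd(a, 10241) = 133 is a multiple of 133, say 133s, with s coprime to 77.
Need s > 2660/133, so s ≥ 21. First s ≥ 21 with gcd(s, 77) = 1 is s = 23. Thus a = 133·23 = 3059.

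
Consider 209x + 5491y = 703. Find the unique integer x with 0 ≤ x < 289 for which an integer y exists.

161

gcd(209, 5491) = 19 (Euclid: 5491 = 26·209 + 57; 209 = 3·57 + 38; 57 = 1·38 + 19; 38 = 2·19 + 0), and 19 | 703.
Extended Euclid: 209·(-105) + 5491·(4) = 19. Scale by 37: x₀ = -3885.
General solution x = x₀ + 289t; reducing mod 289 gives x = 161 (and y = -6).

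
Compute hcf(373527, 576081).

Euclid: 576081 = 1·373527 + 202554; 373527 = 1·202554 + 170973; 202554 = 1·170973 + 31581; 170973 = 5·31581 + 13068; 31581 = 2·13068 + 5445; 13068 = 2·5445 + 2178; 5445 = 2·2178 + 1089; 2178 = 2·1089 + 0. Last nonzero remainder: 1089.

1089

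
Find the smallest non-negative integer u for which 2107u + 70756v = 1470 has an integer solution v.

538

gcd(2107, 70756) = 49 (Euclid: 70756 = 33·2107 + 1225; 2107 = 1·1225 + 882; 1225 = 1·882 + 343; 882 = 2·343 + 196; 343 = 1·196 + 147; 196 = 1·147 + 49; 147 = 3·49 + 0), and 49 | 1470.
Extended Euclid: 2107·(403) + 70756·(-12) = 49. Scale by 30: u₀ = 12090.
General solution u = u₀ + 1444t; reducing mod 1444 gives u = 538 (and v = -16).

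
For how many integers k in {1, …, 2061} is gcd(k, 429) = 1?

Prime factors of 429: 3, 11, 13. Count integers ≤ 2061 divisible by none of them.
By inclusion–exclusion: 2061 − ⌊2061/3⌋ − ⌊2061/11⌋ − ⌊2061/13⌋ + ⌊2061/33⌋ + ⌊2061/39⌋ + ⌊2061/143⌋ − ⌊2061/429⌋ = 1153.

1153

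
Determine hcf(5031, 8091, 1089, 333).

9

gcd(5031, 8091): 8091 = 1·5031 + 3060; 5031 = 1·3060 + 1971; 3060 = 1·1971 + 1089; 1971 = 1·1089 + 882; 1089 = 1·882 + 207; 882 = 4·207 + 54; 207 = 3·54 + 45; 54 = 1·45 + 9; 45 = 5·9 + 0 → 9
gcd(9, 1089): 1089 = 121·9 + 0 → 9
gcd(9, 333): 333 = 37·9 + 0 → 9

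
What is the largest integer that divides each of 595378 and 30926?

14

595378 = 2 · 7 · 23 · 43²
30926 = 2 · 7 · 47²
Common: 2 · 7 = 14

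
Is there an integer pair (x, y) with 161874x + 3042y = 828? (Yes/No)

gcd(161874, 3042): 161874 = 53·3042 + 648; 3042 = 4·648 + 450; 648 = 1·450 + 198; 450 = 2·198 + 54; 198 = 3·54 + 36; 54 = 1·36 + 18; 36 = 2·18 + 0 → 18
18 divides 828, so a solution exists.

Yes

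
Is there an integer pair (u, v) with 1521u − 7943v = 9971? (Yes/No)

By Bézout, 1521u − 7943v = 9971 has integer solutions iff gcd(1521, 7943) | 9971.
Euclid: 7943 = 5·1521 + 338; 1521 = 4·338 + 169; 338 = 2·169 + 0. gcd = 169; 9971 mod 169 = 0. Yes.

Yes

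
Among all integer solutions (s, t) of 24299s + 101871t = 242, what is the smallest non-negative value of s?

Reduce mod 101871: 24299s ≡ 242 (mod 101871). With g = gcd(24299, 101871) = 11 dividing 242, divide through: 2209s ≡ 22 (mod 9261).
Since gcd(2209, 9261) = 1, s ≡ 22·(2209)⁻¹ ≡ 5077 (mod 9261). Smallest non-negative: 5077.

5077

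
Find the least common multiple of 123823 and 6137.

2104991

123823 = 7³ · 19²; 6137 = 17 · 19²
max exponents: 7³ · 17 · 19² = 2104991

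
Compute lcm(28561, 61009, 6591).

28561 = 13⁴; 61009 = 13² · 19²; 6591 = 3 · 13³
lcm takes max exponent of each prime: 3 · 13⁴ · 19² = 30931563

30931563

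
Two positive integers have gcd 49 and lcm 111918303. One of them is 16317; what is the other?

a·b = gcd·lcm = 49·111918303 = 5483996847, so b = 5483996847/16317 = 336091.

336091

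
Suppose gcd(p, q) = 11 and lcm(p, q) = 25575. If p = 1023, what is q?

p·q = gcd·lcm = 11·25575 = 281325, so q = 281325/1023 = 275.

275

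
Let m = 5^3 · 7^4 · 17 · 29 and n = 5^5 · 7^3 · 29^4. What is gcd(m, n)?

min exponent per shared prime: 5^3 · 7^3 · 29 = 1243375

1243375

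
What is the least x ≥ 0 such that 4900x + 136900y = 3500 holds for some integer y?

gcd(4900, 136900) = 100 (Euclid: 136900 = 27·4900 + 4600; 4900 = 1·4600 + 300; 4600 = 15·300 + 100; 300 = 3·100 + 0), and 100 | 3500.
Extended Euclid: 4900·(-447) + 136900·(16) = 100. Scale by 35: x₀ = -15645.
General solution x = x₀ + 1369t; reducing mod 1369 gives x = 783 (and y = -28).

783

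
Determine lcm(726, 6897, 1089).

726 = 2 · 3 · 11²; 6897 = 3 · 11² · 19; 1089 = 3² · 11²
lcm takes max exponent of each prime: 2 · 3² · 11² · 19 = 41382

41382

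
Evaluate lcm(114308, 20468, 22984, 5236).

114308 = 2² · 17 · 41²; 20468 = 2² · 7 · 17 · 43; 22984 = 2³ · 13² · 17; 5236 = 2² · 7 · 11 · 17
lcm takes max exponent of each prime: 2³ · 7 · 11 · 13² · 17 · 41² · 43 = 127924140344

127924140344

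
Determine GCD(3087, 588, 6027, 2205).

147

gcd(3087, 588): 3087 = 5·588 + 147; 588 = 4·147 + 0 → 147
gcd(147, 6027): 6027 = 41·147 + 0 → 147
gcd(147, 2205): 2205 = 15·147 + 0 → 147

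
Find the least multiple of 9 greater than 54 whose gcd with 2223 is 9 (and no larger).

63

gcd(m, 2223) = 9 forces 9 | m; write m = 9s. Then gcd(9s, 9·247) = 9·gcd(s, 247), so need gcd(s, 247) = 1.
9s > 54 gives s ≥ 7. The least s ≥ 7 coprime to 247 is 7, so m = 9·7 = 63.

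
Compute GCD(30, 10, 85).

gcd(30, 10): 30 = 3·10 + 0 → 10
gcd(10, 85): 85 = 8·10 + 5; 10 = 2·5 + 0 → 5

5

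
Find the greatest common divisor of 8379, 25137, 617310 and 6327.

171

gcd(8379, 25137): 25137 = 3·8379 + 0 → 8379
gcd(8379, 617310): 617310 = 73·8379 + 5643; 8379 = 1·5643 + 2736; 5643 = 2·2736 + 171; 2736 = 16·171 + 0 → 171
gcd(171, 6327): 6327 = 37·171 + 0 → 171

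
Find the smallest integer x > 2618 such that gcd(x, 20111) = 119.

2737

gcd(x, 20111) = 119 forces 119 | x; write x = 119s. Then gcd(119s, 119·169) = 119·gcd(s, 169), so need gcd(s, 169) = 1.
119s > 2618 gives s ≥ 23. The least s ≥ 23 coprime to 169 is 23, so x = 119·23 = 2737.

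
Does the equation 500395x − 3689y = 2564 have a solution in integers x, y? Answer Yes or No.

No

gcd(500395, 3689): 500395 = 135·3689 + 2380; 3689 = 1·2380 + 1309; 2380 = 1·1309 + 1071; 1309 = 1·1071 + 238; 1071 = 4·238 + 119; 238 = 2·119 + 0 → 119
119 does not divide 2564, so a solution does not exist.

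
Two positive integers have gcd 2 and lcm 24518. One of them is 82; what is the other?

Using uv = gcd(u,v)·lcm(u,v) = 2·24518 = 49036, we get v = 49036/82 = 598.

598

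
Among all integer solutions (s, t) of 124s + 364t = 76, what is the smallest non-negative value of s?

gcd(124, 364) = 4 (Euclid: 364 = 2·124 + 116; 124 = 1·116 + 8; 116 = 14·8 + 4; 8 = 2·4 + 0), and 4 | 76.
Extended Euclid: 124·(-44) + 364·(15) = 4. Scale by 19: s₀ = -836.
General solution s = s₀ + 91k; reducing mod 91 gives s = 74 (and t = -25).

74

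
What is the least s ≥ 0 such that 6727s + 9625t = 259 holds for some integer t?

Euclid: 9625 = 1·6727 + 2898; 6727 = 2·2898 + 931; 2898 = 3·931 + 105; 931 = 8·105 + 91; 105 = 1·91 + 14; 91 = 6·14 + 7; 14 = 2·7 + 0 → gcd = 7; 259 = 7·37.
Back-substitution yields 6727·(641) + 9625·(-448) = 7, so one solution is s = 641·37 = 23717, t = -448·37 = -16576.
Solutions in s differ by 9625/7 = 1375; the one in [0, 1375) is 23717 mod 1375 = 342.

342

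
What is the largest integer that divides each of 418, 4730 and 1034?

418 = 2 · 11 · 19; 4730 = 2 · 5 · 11 · 43; 1034 = 2 · 11 · 47
gcd takes min exponent of each prime: 2 · 11 = 22

22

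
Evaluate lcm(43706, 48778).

43706 = 2 · 13 · 41²; 48778 = 2 · 29³
max exponents: 2 · 13 · 29³ · 41² = 1065945634

1065945634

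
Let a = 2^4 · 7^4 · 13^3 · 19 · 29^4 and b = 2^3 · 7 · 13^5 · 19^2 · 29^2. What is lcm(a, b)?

3641900679823286608

max exponent per prime: 2^4 · 7^4 · 13^5 · 19^2 · 29^4 = 3641900679823286608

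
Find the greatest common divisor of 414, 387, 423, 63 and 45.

9

414 = 2 · 3² · 23; 387 = 3² · 43; 423 = 3² · 47; 63 = 3² · 7; 45 = 3² · 5
gcd takes min exponent of each prime: 3² = 9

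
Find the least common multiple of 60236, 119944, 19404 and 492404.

60236 = 2² · 11 · 37²; 119944 = 2³ · 11 · 29 · 47; 19404 = 2² · 3² · 7² · 11; 492404 = 2² · 11 · 19² · 31
lcm takes max exponent of each prime: 2³ · 3² · 7² · 11 · 19² · 29 · 31 · 37² · 47 = 810381394130616

810381394130616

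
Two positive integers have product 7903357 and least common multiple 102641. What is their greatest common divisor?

77

gcd·lcm = product, so gcd = 7903357/102641 = 77.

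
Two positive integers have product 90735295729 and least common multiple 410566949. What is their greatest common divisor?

221

From gcd × lcm = mn: gcd = 90735295729 / 410566949 = 221.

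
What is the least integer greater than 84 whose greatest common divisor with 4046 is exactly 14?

98

gcd(m, 4046) = 14 forces 14 | m; write m = 14s. Then gcd(14s, 14·289) = 14·gcd(s, 289), so need gcd(s, 289) = 1.
14s > 84 gives s ≥ 7. The least s ≥ 7 coprime to 289 is 7, so m = 14·7 = 98.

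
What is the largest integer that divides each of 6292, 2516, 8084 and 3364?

gcd(6292, 2516): 6292 = 2·2516 + 1260; 2516 = 1·1260 + 1256; 1260 = 1·1256 + 4; 1256 = 314·4 + 0 → 4
gcd(4, 8084): 8084 = 2021·4 + 0 → 4
gcd(4, 3364): 3364 = 841·4 + 0 → 4

4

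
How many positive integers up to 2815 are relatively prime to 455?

Prime factors of 455: 5, 7, 13. Count integers ≤ 2815 divisible by none of them.
By inclusion–exclusion: 2815 − ⌊2815/5⌋ − ⌊2815/7⌋ − ⌊2815/13⌋ + ⌊2815/35⌋ + ⌊2815/65⌋ + ⌊2815/91⌋ − ⌊2815/455⌋ = 1781.

1781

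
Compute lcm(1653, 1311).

gcd first: 1653 = 1·1311 + 342; 1311 = 3·342 + 285; 342 = 1·285 + 57; 285 = 5·57 + 0 → gcd = 57
lcm = 1653·1311/gcd = 2167083/57 = 38019

38019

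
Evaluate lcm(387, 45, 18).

387 = 3² · 43; 45 = 3² · 5; 18 = 2 · 3²
lcm takes max exponent of each prime: 2 · 3² · 5 · 43 = 3870

3870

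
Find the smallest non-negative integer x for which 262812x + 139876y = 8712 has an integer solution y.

16

gcd(262812, 139876) = 484 (Euclid: 262812 = 1·139876 + 122936; 139876 = 1·122936 + 16940; 122936 = 7·16940 + 4356; 16940 = 3·4356 + 3872; 4356 = 1·3872 + 484; 3872 = 8·484 + 0), and 484 | 8712.
Extended Euclid: 262812·(33) + 139876·(-62) = 484. Scale by 18: x₀ = 594.
General solution x = x₀ + 289t; reducing mod 289 gives x = 16 (and y = -30).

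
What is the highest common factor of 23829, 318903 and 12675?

23829 = 3 · 13² · 47; 318903 = 3 · 13² · 17 · 37; 12675 = 3 · 5² · 13²
gcd takes min exponent of each prime: 3 · 13² = 507

507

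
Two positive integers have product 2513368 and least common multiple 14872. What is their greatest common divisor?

169

From gcd × lcm = uv: gcd = 2513368 / 14872 = 169.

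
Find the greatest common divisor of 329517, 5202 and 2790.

gcd(329517, 5202): 329517 = 63·5202 + 1791; 5202 = 2·1791 + 1620; 1791 = 1·1620 + 171; 1620 = 9·171 + 81; 171 = 2·81 + 9; 81 = 9·9 + 0 → 9
gcd(9, 2790): 2790 = 310·9 + 0 → 9

9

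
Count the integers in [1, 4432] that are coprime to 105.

Prime factors of 105: 3, 5, 7. Count integers ≤ 4432 divisible by none of them.
By inclusion–exclusion: 4432 − ⌊4432/3⌋ − ⌊4432/5⌋ − ⌊4432/7⌋ + ⌊4432/15⌋ + ⌊4432/21⌋ + ⌊4432/35⌋ − ⌊4432/105⌋ = 2026.

2026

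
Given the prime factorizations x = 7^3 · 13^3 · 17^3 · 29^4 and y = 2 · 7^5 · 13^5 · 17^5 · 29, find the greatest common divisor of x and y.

107366535367

min exponent per shared prime: 7^3 · 13^3 · 17^3 · 29 = 107366535367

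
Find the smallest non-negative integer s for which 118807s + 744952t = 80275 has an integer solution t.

Reduce mod 744952: 118807s ≡ 80275 (mod 744952). With g = gcd(118807, 744952) = 3211 dividing 80275, divide through: 37s ≡ 25 (mod 232).
Since gcd(37, 232) = 1, s ≡ 25·(37)⁻¹ ≡ 101 (mod 232). Smallest non-negative: 101.

101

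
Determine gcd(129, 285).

129 = 3 · 43
285 = 3 · 5 · 19
Common: 3 = 3

3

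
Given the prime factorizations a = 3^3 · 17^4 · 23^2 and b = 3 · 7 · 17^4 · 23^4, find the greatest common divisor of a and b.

min exponent per shared prime: 3 · 17^4 · 23^2 = 132547827

132547827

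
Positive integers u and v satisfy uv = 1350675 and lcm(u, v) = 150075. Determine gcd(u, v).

gcd·lcm = product, so gcd = 1350675/150075 = 9.

9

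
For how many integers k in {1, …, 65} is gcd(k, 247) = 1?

57

247 = 13·19. Inclusion–exclusion on these primes:
65 − ⌊65/13⌋ − ⌊65/19⌋ + ⌊65/247⌋ = 57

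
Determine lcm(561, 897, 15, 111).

31031715

561 = 3 · 11 · 17; 897 = 3 · 13 · 23; 15 = 3 · 5; 111 = 3 · 37
lcm takes max exponent of each prime: 3 · 5 · 11 · 13 · 17 · 23 · 37 = 31031715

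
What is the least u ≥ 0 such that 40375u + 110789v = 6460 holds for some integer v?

302

gcd(40375, 110789) = 323 (Euclid: 110789 = 2·40375 + 30039; 40375 = 1·30039 + 10336; 30039 = 2·10336 + 9367; 10336 = 1·9367 + 969; 9367 = 9·969 + 646; 969 = 1·646 + 323; 646 = 2·323 + 0), and 323 | 6460.
Extended Euclid: 40375·(118) + 110789·(-43) = 323. Scale by 20: u₀ = 2360.
General solution u = u₀ + 343t; reducing mod 343 gives u = 302 (and v = -110).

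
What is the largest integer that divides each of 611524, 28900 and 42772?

gcd(611524, 28900): 611524 = 21·28900 + 4624; 28900 = 6·4624 + 1156; 4624 = 4·1156 + 0 → 1156
gcd(1156, 42772): 42772 = 37·1156 + 0 → 1156

1156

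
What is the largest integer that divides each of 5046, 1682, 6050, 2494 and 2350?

2

gcd(5046, 1682): 5046 = 3·1682 + 0 → 1682
gcd(1682, 6050): 6050 = 3·1682 + 1004; 1682 = 1·1004 + 678; 1004 = 1·678 + 326; 678 = 2·326 + 26; 326 = 12·26 + 14; 26 = 1·14 + 12; 14 = 1·12 + 2; 12 = 6·2 + 0 → 2
gcd(2, 2494): 2494 = 1247·2 + 0 → 2
gcd(2, 2350): 2350 = 1175·2 + 0 → 2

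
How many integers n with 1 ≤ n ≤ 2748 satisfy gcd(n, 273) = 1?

1449

Prime factors of 273: 3, 7, 13. Count integers ≤ 2748 divisible by none of them.
By inclusion–exclusion: 2748 − ⌊2748/3⌋ − ⌊2748/7⌋ − ⌊2748/13⌋ + ⌊2748/21⌋ + ⌊2748/39⌋ + ⌊2748/91⌋ − ⌊2748/273⌋ = 1449.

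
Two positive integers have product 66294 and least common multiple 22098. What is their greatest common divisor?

From gcd × lcm = uv: gcd = 66294 / 22098 = 3.

3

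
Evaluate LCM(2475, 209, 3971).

2475 = 3² · 5² · 11; 209 = 11 · 19; 3971 = 11 · 19²
lcm takes max exponent of each prime: 3² · 5² · 11 · 19² = 893475

893475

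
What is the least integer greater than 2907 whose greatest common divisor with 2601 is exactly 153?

2601 = 153·17. Any m with gcd(m, 2601) = 153 is a multiple of 153, say 153s, with s coprime to 17.
Need s > 2907/153, so s ≥ 20. First s ≥ 20 with gcd(s, 17) = 1 is s = 20. Thus m = 153·20 = 3060.

3060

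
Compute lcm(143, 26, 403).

143 = 11 · 13; 26 = 2 · 13; 403 = 13 · 31
lcm takes max exponent of each prime: 2 · 11 · 13 · 31 = 8866

8866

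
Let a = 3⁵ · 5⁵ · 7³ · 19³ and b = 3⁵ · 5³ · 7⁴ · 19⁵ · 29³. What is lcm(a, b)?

110105865172479290625

max exponent per prime: 3⁵ · 5⁵ · 7⁴ · 19⁵ · 29³ = 110105865172479290625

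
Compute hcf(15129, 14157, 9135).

9

gcd(15129, 14157): 15129 = 1·14157 + 972; 14157 = 14·972 + 549; 972 = 1·549 + 423; 549 = 1·423 + 126; 423 = 3·126 + 45; 126 = 2·45 + 36; 45 = 1·36 + 9; 36 = 4·9 + 0 → 9
gcd(9, 9135): 9135 = 1015·9 + 0 → 9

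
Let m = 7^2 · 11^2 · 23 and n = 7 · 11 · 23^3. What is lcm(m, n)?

72138143

max exponent per prime: 7^2 · 11^2 · 23^3 = 72138143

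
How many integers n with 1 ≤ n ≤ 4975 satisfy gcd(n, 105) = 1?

2274

Prime factors of 105: 3, 5, 7. Count integers ≤ 4975 divisible by none of them.
By inclusion–exclusion: 4975 − ⌊4975/3⌋ − ⌊4975/5⌋ − ⌊4975/7⌋ + ⌊4975/15⌋ + ⌊4975/21⌋ + ⌊4975/35⌋ − ⌊4975/105⌋ = 2274.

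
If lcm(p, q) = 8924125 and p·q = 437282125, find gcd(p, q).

49

From gcd × lcm = pq: gcd = 437282125 / 8924125 = 49.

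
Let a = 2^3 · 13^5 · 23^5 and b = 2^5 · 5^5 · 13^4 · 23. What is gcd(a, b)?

min exponent per shared prime: 2^3 · 13^4 · 23 = 5255224

5255224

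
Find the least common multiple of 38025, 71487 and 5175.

41105025

38025 = 3² · 5² · 13²; 71487 = 3² · 13² · 47; 5175 = 3² · 5² · 23
lcm takes max exponent of each prime: 3² · 5² · 13² · 23 · 47 = 41105025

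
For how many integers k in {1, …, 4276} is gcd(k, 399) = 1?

2316

399 = 3·7·19. Inclusion–exclusion on these primes:
4276 − ⌊4276/3⌋ − ⌊4276/7⌋ − ⌊4276/19⌋ + ⌊4276/21⌋ + ⌊4276/57⌋ + ⌊4276/133⌋ − ⌊4276/399⌋ = 2316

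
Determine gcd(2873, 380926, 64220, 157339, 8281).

169

gcd(2873, 380926): 380926 = 132·2873 + 1690; 2873 = 1·1690 + 1183; 1690 = 1·1183 + 507; 1183 = 2·507 + 169; 507 = 3·169 + 0 → 169
gcd(169, 64220): 64220 = 380·169 + 0 → 169
gcd(169, 157339): 157339 = 931·169 + 0 → 169
gcd(169, 8281): 8281 = 49·169 + 0 → 169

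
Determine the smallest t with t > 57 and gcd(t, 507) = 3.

60

507 = 3·169. Any t with gcd(t, 507) = 3 is a multiple of 3, say 3s, with s coprime to 169.
Need s > 57/3, so s ≥ 20. First s ≥ 20 with gcd(s, 169) = 1 is s = 20. Thus t = 3·20 = 60.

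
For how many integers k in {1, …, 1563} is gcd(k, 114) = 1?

494

Prime factors of 114: 2, 3, 19. Count integers ≤ 1563 divisible by none of them.
By inclusion–exclusion: 1563 − ⌊1563/2⌋ − ⌊1563/3⌋ − ⌊1563/19⌋ + ⌊1563/6⌋ + ⌊1563/38⌋ + ⌊1563/57⌋ − ⌊1563/114⌋ = 494.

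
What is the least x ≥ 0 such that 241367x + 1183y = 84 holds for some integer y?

Euclid: 241367 = 204·1183 + 35; 1183 = 33·35 + 28; 35 = 1·28 + 7; 28 = 4·7 + 0 → gcd = 7; 84 = 7·12.
Back-substitution yields 241367·(34) + 1183·(-6937) = 7, so one solution is x = 34·12 = 408, y = -6937·12 = -83244.
Solutions in x differ by 1183/7 = 169; the one in [0, 169) is 408 mod 169 = 70.

70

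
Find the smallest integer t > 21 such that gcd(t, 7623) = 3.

7623 = 3·2541. Any t with gcd(t, 7623) = 3 is a multiple of 3, say 3s, with s coprime to 2541.
Need s > 21/3, so s ≥ 8. First s ≥ 8 with gcd(s, 2541) = 1 is s = 8. Thus t = 3·8 = 24.

24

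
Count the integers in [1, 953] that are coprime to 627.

Prime factors of 627: 3, 11, 19. Count integers ≤ 953 divisible by none of them.
By inclusion–exclusion: 953 − ⌊953/3⌋ − ⌊953/11⌋ − ⌊953/19⌋ + ⌊953/33⌋ + ⌊953/57⌋ + ⌊953/209⌋ − ⌊953/627⌋ = 547.

547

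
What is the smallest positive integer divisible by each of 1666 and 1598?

gcd first: 1666 = 1·1598 + 68; 1598 = 23·68 + 34; 68 = 2·34 + 0 → gcd = 34
lcm = 1666·1598/gcd = 2662268/34 = 78302

78302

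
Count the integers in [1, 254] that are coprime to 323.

227

323 = 17·19. Inclusion–exclusion on these primes:
254 − ⌊254/17⌋ − ⌊254/19⌋ + ⌊254/323⌋ = 227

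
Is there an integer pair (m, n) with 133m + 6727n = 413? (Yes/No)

gcd(133, 6727): 6727 = 50·133 + 77; 133 = 1·77 + 56; 77 = 1·56 + 21; 56 = 2·21 + 14; 21 = 1·14 + 7; 14 = 2·7 + 0 → 7
7 divides 413, so a solution exists.

Yes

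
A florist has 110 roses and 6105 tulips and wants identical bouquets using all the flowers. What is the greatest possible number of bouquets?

Euclid: 6105 = 55·110 + 55; 110 = 2·55 + 0. Last nonzero remainder: 55.

55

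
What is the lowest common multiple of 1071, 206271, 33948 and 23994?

1071 = 3² · 7 · 17; 206271 = 3² · 13 · 41 · 43; 33948 = 2² · 3² · 23 · 41; 23994 = 2 · 3² · 31 · 43
lcm takes max exponent of each prime: 2² · 3² · 7 · 13 · 17 · 23 · 31 · 41 · 43 = 70005902148

70005902148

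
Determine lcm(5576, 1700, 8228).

16867400

5576 = 2³ · 17 · 41; 1700 = 2² · 5² · 17; 8228 = 2² · 11² · 17
lcm takes max exponent of each prime: 2³ · 5² · 11² · 17 · 41 = 16867400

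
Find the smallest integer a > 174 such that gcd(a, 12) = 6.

186

12 = 6·2. Any a with gcd(a, 12) = 6 is a multiple of 6, say 6s, with s coprime to 2.
Need s > 174/6, so s ≥ 30. First s ≥ 30 with gcd(s, 2) = 1 is s = 31. Thus a = 6·31 = 186.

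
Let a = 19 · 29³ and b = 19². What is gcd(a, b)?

min exponent per shared prime: 19 = 19

19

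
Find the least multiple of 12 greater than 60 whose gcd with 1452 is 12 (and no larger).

gcd(a, 1452) = 12 forces 12 | a; write a = 12s. Then gcd(12s, 12·121) = 12·gcd(s, 121), so need gcd(s, 121) = 1.
12s > 60 gives s ≥ 6. The least s ≥ 6 coprime to 121 is 6, so a = 12·6 = 72.

72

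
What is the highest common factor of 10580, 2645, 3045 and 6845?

5

10580 = 2² · 5 · 23²; 2645 = 5 · 23²; 3045 = 3 · 5 · 7 · 29; 6845 = 5 · 37²
gcd takes min exponent of each prime: 5 = 5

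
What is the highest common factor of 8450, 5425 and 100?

gcd(8450, 5425): 8450 = 1·5425 + 3025; 5425 = 1·3025 + 2400; 3025 = 1·2400 + 625; 2400 = 3·625 + 525; 625 = 1·525 + 100; 525 = 5·100 + 25; 100 = 4·25 + 0 → 25
gcd(25, 100): 100 = 4·25 + 0 → 25

25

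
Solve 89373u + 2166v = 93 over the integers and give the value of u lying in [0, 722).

Reduce mod 2166: 89373u ≡ 93 (mod 2166). With g = gcd(89373, 2166) = 3 dividing 93, divide through: 29791u ≡ 31 (mod 722).
Since gcd(29791, 722) = 1, u ≡ 31·(29791)⁻¹ ≡ 577 (mod 722). Smallest non-negative: 577.

577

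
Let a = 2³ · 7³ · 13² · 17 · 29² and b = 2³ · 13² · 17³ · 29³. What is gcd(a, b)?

19329544

min exponent per shared prime: 2³ · 13² · 17 · 29² = 19329544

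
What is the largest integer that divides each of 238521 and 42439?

Euclid: 238521 = 5·42439 + 26326; 42439 = 1·26326 + 16113; 26326 = 1·16113 + 10213; 16113 = 1·10213 + 5900; 10213 = 1·5900 + 4313; 5900 = 1·4313 + 1587; 4313 = 2·1587 + 1139; 1587 = 1·1139 + 448; 1139 = 2·448 + 243; 448 = 1·243 + 205; 243 = 1·205 + 38; 205 = 5·38 + 15; 38 = 2·15 + 8; 15 = 1·8 + 7; 8 = 1·7 + 1; 7 = 7·1 + 0. Last nonzero remainder: 1.

1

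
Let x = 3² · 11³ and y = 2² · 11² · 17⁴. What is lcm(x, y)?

max exponent per prime: 2² · 3² · 11³ · 17⁴ = 4001992236

4001992236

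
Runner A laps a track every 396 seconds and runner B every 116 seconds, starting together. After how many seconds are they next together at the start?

11484

396 = 2² · 3² · 11; 116 = 2² · 29
max exponents: 2² · 3² · 11 · 29 = 11484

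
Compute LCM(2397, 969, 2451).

1958349

lcm(2397, 969) = 2397·969/gcd = 2322693/51 = 45543
lcm(45543, 2451) = 45543·2451/gcd = 111625893/57 = 1958349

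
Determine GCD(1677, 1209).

Euclid: 1677 = 1·1209 + 468; 1209 = 2·468 + 273; 468 = 1·273 + 195; 273 = 1·195 + 78; 195 = 2·78 + 39; 78 = 2·39 + 0. Last nonzero remainder: 39.

39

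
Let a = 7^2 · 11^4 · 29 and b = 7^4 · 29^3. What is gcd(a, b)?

min exponent per shared prime: 7^2 · 29 = 1421

1421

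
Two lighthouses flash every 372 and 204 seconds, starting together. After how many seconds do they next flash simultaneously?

gcd first: 372 = 1·204 + 168; 204 = 1·168 + 36; 168 = 4·36 + 24; 36 = 1·24 + 12; 24 = 2·12 + 0 → gcd = 12
lcm = 372·204/gcd = 75888/12 = 6324

6324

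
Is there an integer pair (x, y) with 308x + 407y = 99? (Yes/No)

Yes

By Bézout, 308x + 407y = 99 has integer solutions iff gcd(308, 407) | 99.
Euclid: 407 = 1·308 + 99; 308 = 3·99 + 11; 99 = 9·11 + 0. gcd = 11; 99 mod 11 = 0. Yes.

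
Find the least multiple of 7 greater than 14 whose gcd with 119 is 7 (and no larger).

21

Multiples of 7 above 14: 7·3, 7·4, … . Need the cofactor coprime to 119/7 = 17.
Checking s = 3, 4, … the first with gcd(s, 17) = 1 is s = 3, giving 21.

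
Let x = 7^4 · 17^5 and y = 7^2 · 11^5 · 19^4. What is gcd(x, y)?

49

min exponent per shared prime: 7^2 = 49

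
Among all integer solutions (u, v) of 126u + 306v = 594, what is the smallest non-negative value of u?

Euclid: 306 = 2·126 + 54; 126 = 2·54 + 18; 54 = 3·18 + 0 → gcd = 18; 594 = 18·33.
Back-substitution yields 126·(5) + 306·(-2) = 18, so one solution is u = 5·33 = 165, v = -2·33 = -66.
Solutions in u differ by 306/18 = 17; the one in [0, 17) is 165 mod 17 = 12.

12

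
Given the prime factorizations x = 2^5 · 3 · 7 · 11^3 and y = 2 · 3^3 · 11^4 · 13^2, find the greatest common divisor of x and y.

min exponent per shared prime: 2 · 3 · 11^3 = 7986

7986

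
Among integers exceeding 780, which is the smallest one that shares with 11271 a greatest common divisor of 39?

11271 = 39·289. Any x with gcd(x, 11271) = 39 is a multiple of 39, say 39s, with s coprime to 289.
Need s > 780/39, so s ≥ 21. First s ≥ 21 with gcd(s, 289) = 1 is s = 21. Thus x = 39·21 = 819.

819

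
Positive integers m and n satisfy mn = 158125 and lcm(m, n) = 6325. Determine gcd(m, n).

25

From gcd × lcm = mn: gcd = 158125 / 6325 = 25.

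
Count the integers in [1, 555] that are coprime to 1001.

400

Prime factors of 1001: 7, 11, 13. Count integers ≤ 555 divisible by none of them.
By inclusion–exclusion: 555 − ⌊555/7⌋ − ⌊555/11⌋ − ⌊555/13⌋ + ⌊555/77⌋ + ⌊555/91⌋ + ⌊555/143⌋ − ⌊555/1001⌋ = 400.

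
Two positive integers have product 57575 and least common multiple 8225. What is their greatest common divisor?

From gcd × lcm = mn: gcd = 57575 / 8225 = 7.

7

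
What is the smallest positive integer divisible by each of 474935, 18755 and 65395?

2118181128965

lcm(474935, 18755) = 474935·18755/gcd = 8907405925/5 = 1781481185
lcm(1781481185, 65395) = 1781481185·65395/gcd = 116499962093075/55 = 2118181128965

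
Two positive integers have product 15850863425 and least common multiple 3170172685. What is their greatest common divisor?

5

gcd·lcm = product, so gcd = 15850863425/3170172685 = 5.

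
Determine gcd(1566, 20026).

2

Euclid: 20026 = 12·1566 + 1234; 1566 = 1·1234 + 332; 1234 = 3·332 + 238; 332 = 1·238 + 94; 238 = 2·94 + 50; 94 = 1·50 + 44; 50 = 1·44 + 6; 44 = 7·6 + 2; 6 = 3·2 + 0. Last nonzero remainder: 2.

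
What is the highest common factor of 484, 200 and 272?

484 = 2² · 11²; 200 = 2³ · 5²; 272 = 2⁴ · 17
gcd takes min exponent of each prime: 2² = 4

4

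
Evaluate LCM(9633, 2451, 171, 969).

lcm(9633, 2451) = 9633·2451/gcd = 23610483/57 = 414219
lcm(414219, 171) = 414219·171/gcd = 70831449/57 = 1242657
lcm(1242657, 969) = 1242657·969/gcd = 1204134633/57 = 21125169

21125169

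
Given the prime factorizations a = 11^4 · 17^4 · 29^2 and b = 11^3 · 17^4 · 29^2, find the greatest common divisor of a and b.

93490985291

min exponent per shared prime: 11^3 · 17^4 · 29^2 = 93490985291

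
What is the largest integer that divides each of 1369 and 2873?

Euclid: 2873 = 2·1369 + 135; 1369 = 10·135 + 19; 135 = 7·19 + 2; 19 = 9·2 + 1; 2 = 2·1 + 0. Last nonzero remainder: 1.

1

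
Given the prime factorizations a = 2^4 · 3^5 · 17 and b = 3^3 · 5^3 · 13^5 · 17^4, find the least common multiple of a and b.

15071230649358000

max exponent per prime: 2^4 · 3^5 · 5^3 · 13^5 · 17^4 = 15071230649358000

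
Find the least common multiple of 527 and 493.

gcd first: 527 = 1·493 + 34; 493 = 14·34 + 17; 34 = 2·17 + 0 → gcd = 17
lcm = 527·493/gcd = 259811/17 = 15283

15283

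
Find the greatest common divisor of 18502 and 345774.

22

18502 = 2 · 11 · 29²
345774 = 2 · 3 · 11 · 13² · 31
Common: 2 · 11 = 22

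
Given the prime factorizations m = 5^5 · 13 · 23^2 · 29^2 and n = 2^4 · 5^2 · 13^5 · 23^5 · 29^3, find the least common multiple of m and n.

2914203930822955550000

max exponent per prime: 2^4 · 5^5 · 13^5 · 23^5 · 29^3 = 2914203930822955550000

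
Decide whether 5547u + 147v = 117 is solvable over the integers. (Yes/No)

Yes

By Bézout, 5547u + 147v = 117 has integer solutions iff gcd(5547, 147) | 117.
Euclid: 5547 = 37·147 + 108; 147 = 1·108 + 39; 108 = 2·39 + 30; 39 = 1·30 + 9; 30 = 3·9 + 3; 9 = 3·3 + 0. gcd = 3; 117 mod 3 = 0. Yes.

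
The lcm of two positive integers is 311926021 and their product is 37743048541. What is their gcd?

121

From gcd × lcm = ab: gcd = 37743048541 / 311926021 = 121.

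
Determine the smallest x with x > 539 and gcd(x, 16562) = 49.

Multiples of 49 above 539: 49·12, 49·13, … . Need the cofactor coprime to 16562/49 = 338.
Checking s = 12, 13, … the first with gcd(s, 338) = 1 is s = 15, giving 735.

735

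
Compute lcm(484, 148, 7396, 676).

5595909748

484 = 2² · 11²; 148 = 2² · 37; 7396 = 2² · 43²; 676 = 2² · 13²
lcm takes max exponent of each prime: 2² · 11² · 13² · 37 · 43² = 5595909748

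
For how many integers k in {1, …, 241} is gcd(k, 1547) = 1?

1547 = 7·13·17. Inclusion–exclusion on these primes:
241 − ⌊241/7⌋ − ⌊241/13⌋ − ⌊241/17⌋ + ⌊241/91⌋ + ⌊241/119⌋ + ⌊241/221⌋ − ⌊241/1547⌋ = 180

180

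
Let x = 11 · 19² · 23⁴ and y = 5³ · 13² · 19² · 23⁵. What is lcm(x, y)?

max exponent per prime: 5³ · 11 · 13² · 19² · 23⁵ = 539927918869625

539927918869625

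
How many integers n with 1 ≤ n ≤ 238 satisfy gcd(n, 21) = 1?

136

Prime factors of 21: 3, 7. Count integers ≤ 238 divisible by none of them.
By inclusion–exclusion: 238 − ⌊238/3⌋ − ⌊238/7⌋ + ⌊238/21⌋ = 136.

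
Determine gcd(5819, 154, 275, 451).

11

5819 = 11 · 23²; 154 = 2 · 7 · 11; 275 = 5² · 11; 451 = 11 · 41
gcd takes min exponent of each prime: 11 = 11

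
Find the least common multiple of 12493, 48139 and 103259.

367455721997

12493 = 13 · 31²; 48139 = 7 · 13 · 23²; 103259 = 13³ · 47
lcm takes max exponent of each prime: 7 · 13³ · 23² · 31² · 47 = 367455721997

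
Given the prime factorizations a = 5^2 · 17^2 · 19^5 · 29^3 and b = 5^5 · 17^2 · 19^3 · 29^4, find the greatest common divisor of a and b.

min exponent per shared prime: 5^2 · 17^2 · 19^3 · 29^3 = 1208627990975

1208627990975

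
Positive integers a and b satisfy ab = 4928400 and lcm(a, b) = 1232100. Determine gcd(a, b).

From gcd × lcm = ab: gcd = 4928400 / 1232100 = 4.

4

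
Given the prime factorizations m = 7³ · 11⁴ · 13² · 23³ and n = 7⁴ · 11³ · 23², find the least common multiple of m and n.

max exponent per prime: 7⁴ · 11⁴ · 13² · 23³ = 72282491424143

72282491424143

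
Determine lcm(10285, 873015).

14841255

gcd first: 873015 = 84·10285 + 9075; 10285 = 1·9075 + 1210; 9075 = 7·1210 + 605; 1210 = 2·605 + 0 → gcd = 605
lcm = 10285·873015/gcd = 8978959275/605 = 14841255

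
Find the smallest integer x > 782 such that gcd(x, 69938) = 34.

gcd(x, 69938) = 34 forces 34 | x; write x = 34s. Then gcd(34s, 34·2057) = 34·gcd(s, 2057), so need gcd(s, 2057) = 1.
34s > 782 gives s ≥ 24. The least s ≥ 24 coprime to 2057 is 24, so x = 34·24 = 816.

816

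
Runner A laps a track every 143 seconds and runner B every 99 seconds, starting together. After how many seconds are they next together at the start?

gcd first: 143 = 1·99 + 44; 99 = 2·44 + 11; 44 = 4·11 + 0 → gcd = 11
lcm = 143·99/gcd = 14157/11 = 1287

1287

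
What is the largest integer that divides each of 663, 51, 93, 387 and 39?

3

663 = 3 · 13 · 17; 51 = 3 · 17; 93 = 3 · 31; 387 = 3² · 43; 39 = 3 · 13
gcd takes min exponent of each prime: 3 = 3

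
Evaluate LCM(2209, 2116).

4674244

2209 = 47²; 2116 = 2² · 23²
max exponents: 2² · 23² · 47² = 4674244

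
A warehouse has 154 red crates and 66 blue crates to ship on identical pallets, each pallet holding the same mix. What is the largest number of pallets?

22

Euclid: 154 = 2·66 + 22; 66 = 3·22 + 0. Last nonzero remainder: 22.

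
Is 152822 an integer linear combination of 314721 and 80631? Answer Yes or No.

gcd(314721, 80631): 314721 = 3·80631 + 72828; 80631 = 1·72828 + 7803; 72828 = 9·7803 + 2601; 7803 = 3·2601 + 0 → 2601
2601 does not divide 152822, so a solution does not exist.

No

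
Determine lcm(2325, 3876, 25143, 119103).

2325 = 3 · 5² · 31; 3876 = 2² · 3 · 17 · 19; 25143 = 3 · 17² · 29; 119103 = 3 · 29 · 37²
lcm takes max exponent of each prime: 2² · 3 · 5² · 17² · 19 · 29 · 31 · 37² = 2027383176300

2027383176300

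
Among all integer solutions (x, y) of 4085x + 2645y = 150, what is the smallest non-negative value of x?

474

Euclid: 4085 = 1·2645 + 1440; 2645 = 1·1440 + 1205; 1440 = 1·1205 + 235; 1205 = 5·235 + 30; 235 = 7·30 + 25; 30 = 1·25 + 5; 25 = 5·5 + 0 → gcd = 5; 150 = 5·30.
Back-substitution yields 4085·(-90) + 2645·(139) = 5, so one solution is x = -90·30 = -2700, y = 139·30 = 4170.
Solutions in x differ by 2645/5 = 529; the one in [0, 529) is -2700 mod 529 = 474.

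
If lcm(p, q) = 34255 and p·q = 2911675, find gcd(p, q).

From gcd × lcm = pq: gcd = 2911675 / 34255 = 85.

85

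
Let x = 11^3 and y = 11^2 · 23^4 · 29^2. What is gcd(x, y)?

min exponent per shared prime: 11^2 = 121

121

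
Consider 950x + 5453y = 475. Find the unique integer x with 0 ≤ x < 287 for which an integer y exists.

144

Reduce mod 5453: 950x ≡ 475 (mod 5453). With g = gcd(950, 5453) = 19 dividing 475, divide through: 50x ≡ 25 (mod 287).
Since gcd(50, 287) = 1, x ≡ 25·(50)⁻¹ ≡ 144 (mod 287). Smallest non-negative: 144.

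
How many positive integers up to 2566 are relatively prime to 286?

1076

286 = 2·11·13. Inclusion–exclusion on these primes:
2566 − ⌊2566/2⌋ − ⌊2566/11⌋ − ⌊2566/13⌋ + ⌊2566/22⌋ + ⌊2566/26⌋ + ⌊2566/143⌋ − ⌊2566/286⌋ = 1076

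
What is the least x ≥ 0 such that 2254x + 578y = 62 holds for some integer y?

Reduce mod 578: 2254x ≡ 62 (mod 578). With g = gcd(2254, 578) = 2 dividing 62, divide through: 1127x ≡ 31 (mod 289).
Since gcd(1127, 289) = 1, x ≡ 31·(1127)⁻¹ ≡ 268 (mod 289). Smallest non-negative: 268.

268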